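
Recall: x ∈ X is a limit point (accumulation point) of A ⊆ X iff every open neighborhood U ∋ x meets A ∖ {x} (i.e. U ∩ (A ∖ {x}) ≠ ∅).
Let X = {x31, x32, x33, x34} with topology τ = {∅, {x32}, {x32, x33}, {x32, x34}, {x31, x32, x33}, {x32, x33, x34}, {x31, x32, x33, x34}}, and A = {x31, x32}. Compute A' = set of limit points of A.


A' = {x31, x33, x34}

For each x ∈ X, list the open sets U ∈ τ with x ∈ U, then check whether U ∩ (A ∖ {x}) ≠ ∅ for every such U.
  x = x31: opens ∋ x are {x31, x32, x33}, {x31, x32, x33, x34}; each meets A ∖ {x31}, so x IS a limit point.
  x = x32: open {x32} ∋ x has {x32} ∩ (A ∖ {x32}) = ∅, so x is NOT a limit point.
  x = x33: opens ∋ x are {x32, x33}, {x31, x32, x33}, {x32, x33, x34}, {x31, x32, x33, x34}; each meets A ∖ {x33}, so x IS a limit point.
  x = x34: opens ∋ x are {x32, x34}, {x32, x33, x34}, {x31, x32, x33, x34}; each meets A ∖ {x34}, so x IS a limit point.
Collecting: A' = {x31, x33, x34}.


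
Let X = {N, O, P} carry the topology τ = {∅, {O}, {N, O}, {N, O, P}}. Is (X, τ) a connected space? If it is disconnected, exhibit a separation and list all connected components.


(X, τ) is connected.

Find clopen sets (U ∈ τ with X ∖ U ∈ τ):
  U = ∅, X ∖ U = {N, O, P} — both open, so U is clopen.
  U = {N, O, P}, X ∖ U = ∅ — both open, so U is clopen.
Only trivial clopens (∅ and X) exist, so (X, τ) is connected.
Compute connected components by grouping points that agree on all clopens:
  component: {N, O, P}


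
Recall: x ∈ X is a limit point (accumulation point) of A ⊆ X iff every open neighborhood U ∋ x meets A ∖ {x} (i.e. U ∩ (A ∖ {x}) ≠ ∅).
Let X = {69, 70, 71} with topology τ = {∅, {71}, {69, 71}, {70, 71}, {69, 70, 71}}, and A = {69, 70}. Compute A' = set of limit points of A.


A' = ∅

For each x ∈ X, list the open sets U ∈ τ with x ∈ U, then check whether U ∩ (A ∖ {x}) ≠ ∅ for every such U.
  x = 69: open {69, 71} ∋ x has {69, 71} ∩ (A ∖ {69}) = ∅, so x is NOT a limit point.
  x = 70: open {70, 71} ∋ x has {70, 71} ∩ (A ∖ {70}) = ∅, so x is NOT a limit point.
  x = 71: open {71} ∋ x has {71} ∩ (A ∖ {71}) = ∅, so x is NOT a limit point.
Collecting: A' = ∅.


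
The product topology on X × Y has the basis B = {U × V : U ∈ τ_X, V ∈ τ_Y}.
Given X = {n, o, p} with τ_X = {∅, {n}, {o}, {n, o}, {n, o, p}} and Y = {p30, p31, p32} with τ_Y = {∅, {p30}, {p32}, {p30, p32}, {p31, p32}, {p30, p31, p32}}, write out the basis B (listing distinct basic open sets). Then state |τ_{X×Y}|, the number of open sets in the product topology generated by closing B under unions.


Basis B = {∅ × ∅, {n} × {p30}, {n} × {p32}, {o} × {p30}, {o} × {p32}, {n} × {p30, p32}, {n, o} × {p30}, {n} × {p31, p32}, {n, o} × {p32}, {o} × {p30, p32}, {o} × {p31, p32}, {n} × {p30, p31, p32}, {n, o, p} × {p30}, {n, o, p} × {p32}, {o} × {p30, p31, p32}, {n, o} × {p30, p32}, {n, o} × {p31, p32}, {n, o} × {p30, p31, p32}, {n, o, p} × {p30, p32}, {n, o, p} × {p31, p32}, {n, o, p} × {p30, p31, p32}}; |τ_{X×Y}| = 70.

Enumerate products U × V with U ∈ τ_X, V ∈ τ_Y (deduplicated):
  ∅ × ∅ = {} (∅)
  {n} × {p30} = {(n,p30)}
  {n} × {p32} = {(n,p32)}
  {o} × {p30} = {(o,p30)}
  {o} × {p32} = {(o,p32)}
  {n} × {p30, p32} = {(n,p30), (n,p32)}
  {n, o} × {p30} = {(n,p30), (o,p30)}
  {n} × {p31, p32} = {(n,p31), (n,p32)}
  {n, o} × {p32} = {(n,p32), (o,p32)}
  {o} × {p30, p32} = {(o,p30), (o,p32)}
  {o} × {p31, p32} = {(o,p31), (o,p32)}
  {n} × {p30, p31, p32} = {(n,p30), (n,p31), (n,p32)}
  {n, o, p} × {p30} = {(n,p30), (o,p30), (p,p30)}
  {n, o, p} × {p32} = {(n,p32), (o,p32), (p,p32)}
  {o} × {p30, p31, p32} = {(o,p30), (o,p31), (o,p32)}
  {n, o} × {p30, p32} = {(n,p30), (n,p32), (o,p30), (o,p32)}
  {n, o} × {p31, p32} = {(n,p31), (n,p32), (o,p31), (o,p32)}
  {n, o} × {p30, p31, p32} = {(n,p30), (n,p31), (n,p32), (o,p30), (o,p31), (o,p32)}
  {n, o, p} × {p30, p32} = {(n,p30), (n,p32), (o,p30), (o,p32), (p,p30), (p,p32)}
  {n, o, p} × {p31, p32} = {(n,p31), (n,p32), (o,p31), (o,p32), (p,p31), (p,p32)}
  {n, o, p} × {p30, p31, p32} = {(n,p30), (n,p31), (n,p32), (o,p30), (o,p31), (o,p32), (p,p30), (p,p31), (p,p32)}
These 21 distinct sets form the basis B.
Close under arbitrary unions to get τ_{X×Y}; counting gives |τ_{X×Y}| = 70.


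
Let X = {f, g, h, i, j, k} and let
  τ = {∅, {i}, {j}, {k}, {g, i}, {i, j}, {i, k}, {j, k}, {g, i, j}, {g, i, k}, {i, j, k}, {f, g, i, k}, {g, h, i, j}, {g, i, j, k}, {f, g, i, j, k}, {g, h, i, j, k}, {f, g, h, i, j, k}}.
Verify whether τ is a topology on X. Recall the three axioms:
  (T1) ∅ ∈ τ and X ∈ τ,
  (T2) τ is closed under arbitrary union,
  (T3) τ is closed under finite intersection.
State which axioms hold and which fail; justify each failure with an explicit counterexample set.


τ IS a topology on X.

Axiom (T1): ∅ ∈ τ? Yes; X ∈ τ? Yes.
Axiom (T2/T3): check pairwise unions and intersections of members of τ.
All pairwise intersections and unions checked — each lies in τ. Therefore τ satisfies (T1), (T2), (T3): it IS a topology on X.


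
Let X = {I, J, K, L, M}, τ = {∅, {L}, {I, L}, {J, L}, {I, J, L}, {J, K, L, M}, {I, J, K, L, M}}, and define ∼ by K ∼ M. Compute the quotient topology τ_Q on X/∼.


X/∼ = {[I], [J], [K=M], [L]}; |τ_Q| = 7.

Equivalence classes: [I], [J], [K=M], [L].
Quotient map π: X → X/∼ sends I ↦ [I], J ↦ [J], K ↦ [K=M], L ↦ [L], M ↦ [K=M].
For each subset V ⊆ X/∼, compute π^{-1}(V) ⊆ X and check whether π^{-1}(V) ∈ τ. V is open in τ_Q iff π^{-1}(V) ∈ τ.
  V = {}: π^{-1}(V) = ∅ ∈ τ ✓.
  V = {[I]}: π^{-1}(V) = {I} ∉ τ ✗.
  V = {[J]}: π^{-1}(V) = {J} ∉ τ ✗.
  V = {[I], [J]}: π^{-1}(V) = {I, J} ∉ τ ✗.
  V = {[K=M]}: π^{-1}(V) = {K, M} ∉ τ ✗.
  V = {[I], [K=M]}: π^{-1}(V) = {I, K, M} ∉ τ ✗.
  V = {[J], [K=M]}: π^{-1}(V) = {J, K, M} ∉ τ ✗.
  V = {[I], [J], [K=M]}: π^{-1}(V) = {I, J, K, M} ∉ τ ✗.
  V = {[L]}: π^{-1}(V) = {L} ∈ τ ✓.
  V = {[I], [L]}: π^{-1}(V) = {I, L} ∈ τ ✓.
  V = {[J], [L]}: π^{-1}(V) = {J, L} ∈ τ ✓.
  V = {[I], [J], [L]}: π^{-1}(V) = {I, J, L} ∈ τ ✓.
  V = {[K=M], [L]}: π^{-1}(V) = {K, L, M} ∉ τ ✗.
  V = {[I], [K=M], [L]}: π^{-1}(V) = {I, K, L, M} ∉ τ ✗.
  V = {[J], [K=M], [L]}: π^{-1}(V) = {J, K, L, M} ∈ τ ✓.
  V = {[I], [J], [K=M], [L]}: π^{-1}(V) = {I, J, K, L, M} ∈ τ ✓.
Open sets in the quotient: τ_Q = {{}, {[L]}, {[I], [L]}, {[J], [L]}, {[I], [J], [L]}, {[J], [K=M], [L]}, {[I], [J], [K=M], [L]}} (7 elements).


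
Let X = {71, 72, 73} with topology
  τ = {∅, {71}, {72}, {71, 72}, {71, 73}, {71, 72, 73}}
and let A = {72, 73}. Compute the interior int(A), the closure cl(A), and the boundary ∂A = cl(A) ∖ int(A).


int(A) = {72}, cl(A) = {72, 73}, ∂A = {73}.

Closed sets in (X, τ) are complements of opens:
  closed(X, τ) = {∅, {72}, {73}, {71, 73}, {72, 73}, {71, 72, 73}}.
int(A) = ⋃ {U ∈ τ : U ⊆ A}. Opens contained in A: ∅, {72}.
Taking the union of these: int(A) = {72}.
cl(A) = ⋂ {C closed : A ⊆ C}. Closed sets containing A: {72, 73}, {71, 72, 73}.
Intersecting these: cl(A) = {72, 73}.
∂A = cl(A) ∖ int(A) = {72, 73} ∖ {72} = {73}.


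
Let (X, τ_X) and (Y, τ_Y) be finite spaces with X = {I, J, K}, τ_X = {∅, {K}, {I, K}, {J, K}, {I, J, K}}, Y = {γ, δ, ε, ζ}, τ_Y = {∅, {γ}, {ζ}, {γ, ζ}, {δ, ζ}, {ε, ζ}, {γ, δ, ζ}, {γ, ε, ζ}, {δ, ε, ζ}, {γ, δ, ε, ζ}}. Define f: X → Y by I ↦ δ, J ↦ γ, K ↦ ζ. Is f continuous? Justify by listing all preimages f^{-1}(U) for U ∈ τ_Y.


f is NOT continuous.

Compute f^{-1}(U) for each U ∈ τ_Y:
  U = ∅: f^{-1}(U) = ∅ ∈ τ_X ✓.
  U = {γ}: f^{-1}(U) = {J} ∉ τ_X ✗.
  U = {ζ}: f^{-1}(U) = {K} ∈ τ_X ✓.
  U = {γ, ζ}: f^{-1}(U) = {J, K} ∈ τ_X ✓.
  U = {δ, ζ}: f^{-1}(U) = {I, K} ∈ τ_X ✓.
  U = {ε, ζ}: f^{-1}(U) = {K} ∈ τ_X ✓.
  U = {γ, δ, ζ}: f^{-1}(U) = {I, J, K} ∈ τ_X ✓.
  U = {γ, ε, ζ}: f^{-1}(U) = {J, K} ∈ τ_X ✓.
  U = {δ, ε, ζ}: f^{-1}(U) = {I, K} ∈ τ_X ✓.
  U = {γ, δ, ε, ζ}: f^{-1}(U) = {I, J, K} ∈ τ_X ✓.
Found U = {γ} with f^{-1}(U) = {J} not in τ_X. Therefore f is NOT continuous.


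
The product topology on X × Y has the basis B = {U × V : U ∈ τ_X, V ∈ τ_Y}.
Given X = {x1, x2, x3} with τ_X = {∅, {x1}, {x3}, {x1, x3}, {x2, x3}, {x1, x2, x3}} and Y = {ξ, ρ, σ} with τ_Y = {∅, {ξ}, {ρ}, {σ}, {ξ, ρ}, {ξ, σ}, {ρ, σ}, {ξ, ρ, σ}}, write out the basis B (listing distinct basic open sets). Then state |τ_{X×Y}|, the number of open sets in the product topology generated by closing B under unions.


Basis B = {∅ × ∅, {x1} × {ξ}, {x1} × {ρ}, {x1} × {σ}, {x3} × {ξ}, {x3} × {ρ}, {x3} × {σ}, {x1} × {ξ, ρ}, {x1} × {ξ, σ}, {x1, x3} × {ξ}, {x1} × {ρ, σ}, {x1, x3} × {ρ}, {x1, x3} × {σ}, {x2, x3} × {ξ}, {x2, x3} × {ρ}, {x2, x3} × {σ}, {x3} × {ξ, ρ}, {x3} × {ξ, σ}, {x3} × {ρ, σ}, {x1} × {ξ, ρ, σ}, {x1, x2, x3} × {ξ}, {x1, x2, x3} × {ρ}, {x1, x2, x3} × {σ}, {x3} × {ξ, ρ, σ}, {x1, x3} × {ξ, ρ}, {x1, x3} × {ξ, σ}, {x1, x3} × {ρ, σ}, {x2, x3} × {ξ, ρ}, {x2, x3} × {ξ, σ}, {x2, x3} × {ρ, σ}, {x1, x3} × {ξ, ρ, σ}, {x1, x2, x3} × {ξ, ρ}, {x1, x2, x3} × {ξ, σ}, {x1, x2, x3} × {ρ, σ}, {x2, x3} × {ξ, ρ, σ}, {x1, x2, x3} × {ξ, ρ, σ}}; |τ_{X×Y}| = 216.

Enumerate products U × V with U ∈ τ_X, V ∈ τ_Y (deduplicated):
  ∅ × ∅ = {} (∅)
  {x1} × {ξ} = {(x1,ξ)}
  {x1} × {ρ} = {(x1,ρ)}
  {x1} × {σ} = {(x1,σ)}
  {x3} × {ξ} = {(x3,ξ)}
  {x3} × {ρ} = {(x3,ρ)}
  {x3} × {σ} = {(x3,σ)}
  {x1} × {ξ, ρ} = {(x1,ξ), (x1,ρ)}
  {x1} × {ξ, σ} = {(x1,ξ), (x1,σ)}
  {x1, x3} × {ξ} = {(x1,ξ), (x3,ξ)}
  {x1} × {ρ, σ} = {(x1,ρ), (x1,σ)}
  {x1, x3} × {ρ} = {(x1,ρ), (x3,ρ)}
  {x1, x3} × {σ} = {(x1,σ), (x3,σ)}
  {x2, x3} × {ξ} = {(x2,ξ), (x3,ξ)}
  {x2, x3} × {ρ} = {(x2,ρ), (x3,ρ)}
  {x2, x3} × {σ} = {(x2,σ), (x3,σ)}
  {x3} × {ξ, ρ} = {(x3,ξ), (x3,ρ)}
  {x3} × {ξ, σ} = {(x3,ξ), (x3,σ)}
  {x3} × {ρ, σ} = {(x3,ρ), (x3,σ)}
  {x1} × {ξ, ρ, σ} = {(x1,ξ), (x1,ρ), (x1,σ)}
  {x1, x2, x3} × {ξ} = {(x1,ξ), (x2,ξ), (x3,ξ)}
  {x1, x2, x3} × {ρ} = {(x1,ρ), (x2,ρ), (x3,ρ)}
  {x1, x2, x3} × {σ} = {(x1,σ), (x2,σ), (x3,σ)}
  {x3} × {ξ, ρ, σ} = {(x3,ξ), (x3,ρ), (x3,σ)}
  {x1, x3} × {ξ, ρ} = {(x1,ξ), (x1,ρ), (x3,ξ), (x3,ρ)}
  {x1, x3} × {ξ, σ} = {(x1,ξ), (x1,σ), (x3,ξ), (x3,σ)}
  {x1, x3} × {ρ, σ} = {(x1,ρ), (x1,σ), (x3,ρ), (x3,σ)}
  {x2, x3} × {ξ, ρ} = {(x2,ξ), (x2,ρ), (x3,ξ), (x3,ρ)}
  {x2, x3} × {ξ, σ} = {(x2,ξ), (x2,σ), (x3,ξ), (x3,σ)}
  {x2, x3} × {ρ, σ} = {(x2,ρ), (x2,σ), (x3,ρ), (x3,σ)}
  {x1, x3} × {ξ, ρ, σ} = {(x1,ξ), (x1,ρ), (x1,σ), (x3,ξ), (x3,ρ), (x3,σ)}
  {x1, x2, x3} × {ξ, ρ} = {(x1,ξ), (x1,ρ), (x2,ξ), (x2,ρ), (x3,ξ), (x3,ρ)}
  {x1, x2, x3} × {ξ, σ} = {(x1,ξ), (x1,σ), (x2,ξ), (x2,σ), (x3,ξ), (x3,σ)}
  {x1, x2, x3} × {ρ, σ} = {(x1,ρ), (x1,σ), (x2,ρ), (x2,σ), (x3,ρ), (x3,σ)}
  {x2, x3} × {ξ, ρ, σ} = {(x2,ξ), (x2,ρ), (x2,σ), (x3,ξ), (x3,ρ), (x3,σ)}
  {x1, x2, x3} × {ξ, ρ, σ} = {(x1,ξ), (x1,ρ), (x1,σ), (x2,ξ), (x2,ρ), (x2,σ), (x3,ξ), (x3,ρ), (x3,σ)}
These 36 distinct sets form the basis B.
Close under arbitrary unions to get τ_{X×Y}; counting gives |τ_{X×Y}| = 216.


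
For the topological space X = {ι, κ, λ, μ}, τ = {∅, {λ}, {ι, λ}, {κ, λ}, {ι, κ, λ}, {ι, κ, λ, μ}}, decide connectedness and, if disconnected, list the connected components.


(X, τ) is connected.

Find clopen sets (U ∈ τ with X ∖ U ∈ τ):
  U = ∅, X ∖ U = {ι, κ, λ, μ} — both open, so U is clopen.
  U = {ι, κ, λ, μ}, X ∖ U = ∅ — both open, so U is clopen.
Only trivial clopens (∅ and X) exist, so (X, τ) is connected.
Compute connected components by grouping points that agree on all clopens:
  component: {ι, κ, λ, μ}


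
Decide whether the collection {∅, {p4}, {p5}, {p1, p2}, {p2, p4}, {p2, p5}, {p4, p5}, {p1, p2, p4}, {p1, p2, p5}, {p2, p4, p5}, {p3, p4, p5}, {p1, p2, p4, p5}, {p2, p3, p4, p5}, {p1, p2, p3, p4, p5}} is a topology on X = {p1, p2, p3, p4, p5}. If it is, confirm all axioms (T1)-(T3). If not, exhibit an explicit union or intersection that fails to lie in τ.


τ is NOT a topology on X.

Axiom (T1): ∅ ∈ τ? Yes; X ∈ τ? Yes.
Axiom (T2/T3): check pairwise unions and intersections of members of τ.
Counterexample for (T3): {p1, p2} ∩ {p2, p4} = {p2} ∉ τ. Therefore τ is NOT a topology.


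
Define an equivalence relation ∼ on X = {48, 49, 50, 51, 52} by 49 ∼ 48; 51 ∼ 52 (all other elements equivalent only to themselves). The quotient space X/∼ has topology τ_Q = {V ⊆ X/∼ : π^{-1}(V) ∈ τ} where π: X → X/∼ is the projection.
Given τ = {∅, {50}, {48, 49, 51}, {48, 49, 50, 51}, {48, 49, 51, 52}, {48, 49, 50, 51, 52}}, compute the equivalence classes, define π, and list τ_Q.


X/∼ = {[48=49], [50], [51=52]}; |τ_Q| = 4.

Equivalence classes: [48=49], [50], [51=52].
Quotient map π: X → X/∼ sends 48 ↦ [48=49], 49 ↦ [48=49], 50 ↦ [50], 51 ↦ [51=52], 52 ↦ [51=52].
For each subset V ⊆ X/∼, compute π^{-1}(V) ⊆ X and check whether π^{-1}(V) ∈ τ. V is open in τ_Q iff π^{-1}(V) ∈ τ.
  V = {}: π^{-1}(V) = ∅ ∈ τ ✓.
  V = {[48=49]}: π^{-1}(V) = {48, 49} ∉ τ ✗.
  V = {[50]}: π^{-1}(V) = {50} ∈ τ ✓.
  V = {[48=49], [50]}: π^{-1}(V) = {48, 49, 50} ∉ τ ✗.
  V = {[51=52]}: π^{-1}(V) = {51, 52} ∉ τ ✗.
  V = {[48=49], [51=52]}: π^{-1}(V) = {48, 49, 51, 52} ∈ τ ✓.
  V = {[50], [51=52]}: π^{-1}(V) = {50, 51, 52} ∉ τ ✗.
  V = {[48=49], [50], [51=52]}: π^{-1}(V) = {48, 49, 50, 51, 52} ∈ τ ✓.
Open sets in the quotient: τ_Q = {{}, {[50]}, {[48=49], [51=52]}, {[48=49], [50], [51=52]}} (4 elements).


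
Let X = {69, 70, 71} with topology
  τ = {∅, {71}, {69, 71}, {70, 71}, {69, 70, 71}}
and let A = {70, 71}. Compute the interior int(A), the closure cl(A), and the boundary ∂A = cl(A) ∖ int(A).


int(A) = {70, 71}, cl(A) = {69, 70, 71}, ∂A = {69}.

Closed sets in (X, τ) are complements of opens:
  closed(X, τ) = {∅, {69}, {70}, {69, 70}, {69, 70, 71}}.
int(A) = ⋃ {U ∈ τ : U ⊆ A}. Opens contained in A: ∅, {71}, {70, 71}.
Taking the union of these: int(A) = {70, 71}.
cl(A) = ⋂ {C closed : A ⊆ C}. Closed sets containing A: {69, 70, 71}.
Intersecting these: cl(A) = {69, 70, 71}.
∂A = cl(A) ∖ int(A) = {69, 70, 71} ∖ {70, 71} = {69}.


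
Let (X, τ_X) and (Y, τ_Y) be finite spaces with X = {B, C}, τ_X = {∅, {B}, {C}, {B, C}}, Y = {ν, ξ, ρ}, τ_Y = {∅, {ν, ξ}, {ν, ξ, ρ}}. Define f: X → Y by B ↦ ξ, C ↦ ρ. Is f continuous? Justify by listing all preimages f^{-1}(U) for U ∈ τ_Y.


f IS continuous.

Compute f^{-1}(U) for each U ∈ τ_Y:
  U = ∅: f^{-1}(U) = ∅ ∈ τ_X ✓.
  U = {ν, ξ}: f^{-1}(U) = {B} ∈ τ_X ✓.
  U = {ν, ξ, ρ}: f^{-1}(U) = {B, C} ∈ τ_X ✓.
Every preimage lies in τ_X, so f IS continuous.


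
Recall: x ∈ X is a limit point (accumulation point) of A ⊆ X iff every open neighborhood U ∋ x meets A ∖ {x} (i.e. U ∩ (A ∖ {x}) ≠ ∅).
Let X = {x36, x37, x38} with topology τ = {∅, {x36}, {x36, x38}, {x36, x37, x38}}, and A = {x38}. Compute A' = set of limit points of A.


A' = {x37}

For each x ∈ X, list the open sets U ∈ τ with x ∈ U, then check whether U ∩ (A ∖ {x}) ≠ ∅ for every such U.
  x = x36: open {x36} ∋ x has {x36} ∩ (A ∖ {x36}) = ∅, so x is NOT a limit point.
  x = x37: opens ∋ x are {x36, x37, x38}; each meets A ∖ {x37}, so x IS a limit point.
  x = x38: open {x36, x38} ∋ x has {x36, x38} ∩ (A ∖ {x38}) = ∅, so x is NOT a limit point.
Collecting: A' = {x37}.


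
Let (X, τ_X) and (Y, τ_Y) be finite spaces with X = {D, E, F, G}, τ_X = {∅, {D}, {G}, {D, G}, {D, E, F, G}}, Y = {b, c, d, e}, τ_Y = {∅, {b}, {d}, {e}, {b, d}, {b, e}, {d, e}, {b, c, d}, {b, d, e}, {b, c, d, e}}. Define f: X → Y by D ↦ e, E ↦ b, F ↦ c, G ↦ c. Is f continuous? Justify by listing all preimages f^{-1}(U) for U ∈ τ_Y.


f is NOT continuous.

Compute f^{-1}(U) for each U ∈ τ_Y:
  U = ∅: f^{-1}(U) = ∅ ∈ τ_X ✓.
  U = {b}: f^{-1}(U) = {E} ∉ τ_X ✗.
  U = {d}: f^{-1}(U) = ∅ ∈ τ_X ✓.
  U = {e}: f^{-1}(U) = {D} ∈ τ_X ✓.
  U = {b, d}: f^{-1}(U) = {E} ∉ τ_X ✗.
  U = {b, e}: f^{-1}(U) = {D, E} ∉ τ_X ✗.
  U = {d, e}: f^{-1}(U) = {D} ∈ τ_X ✓.
  U = {b, c, d}: f^{-1}(U) = {E, F, G} ∉ τ_X ✗.
  U = {b, d, e}: f^{-1}(U) = {D, E} ∉ τ_X ✗.
  U = {b, c, d, e}: f^{-1}(U) = {D, E, F, G} ∈ τ_X ✓.
Found U = {b} with f^{-1}(U) = {E} not in τ_X. Therefore f is NOT continuous.


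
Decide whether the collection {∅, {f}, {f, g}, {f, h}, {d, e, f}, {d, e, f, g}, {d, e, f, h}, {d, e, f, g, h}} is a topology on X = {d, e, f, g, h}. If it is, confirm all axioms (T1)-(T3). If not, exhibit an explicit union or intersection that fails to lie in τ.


τ is NOT a topology on X.

Axiom (T1): ∅ ∈ τ? Yes; X ∈ τ? Yes.
Axiom (T2/T3): check pairwise unions and intersections of members of τ.
Counterexample for (T2): {f, g} ∪ {f, h} = {f, g, h} ∉ τ. Therefore τ is NOT a topology.


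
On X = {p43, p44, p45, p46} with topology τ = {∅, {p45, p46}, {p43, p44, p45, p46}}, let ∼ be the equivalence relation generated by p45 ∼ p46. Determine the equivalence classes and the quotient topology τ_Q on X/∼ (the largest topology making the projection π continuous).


X/∼ = {[p43], [p44], [p45=p46]}; |τ_Q| = 3.

Equivalence classes: [p43], [p44], [p45=p46].
Quotient map π: X → X/∼ sends p43 ↦ [p43], p44 ↦ [p44], p45 ↦ [p45=p46], p46 ↦ [p45=p46].
For each subset V ⊆ X/∼, compute π^{-1}(V) ⊆ X and check whether π^{-1}(V) ∈ τ. V is open in τ_Q iff π^{-1}(V) ∈ τ.
  V = {}: π^{-1}(V) = ∅ ∈ τ ✓.
  V = {[p43]}: π^{-1}(V) = {p43} ∉ τ ✗.
  V = {[p44]}: π^{-1}(V) = {p44} ∉ τ ✗.
  V = {[p43], [p44]}: π^{-1}(V) = {p43, p44} ∉ τ ✗.
  V = {[p45=p46]}: π^{-1}(V) = {p45, p46} ∈ τ ✓.
  V = {[p43], [p45=p46]}: π^{-1}(V) = {p43, p45, p46} ∉ τ ✗.
  V = {[p44], [p45=p46]}: π^{-1}(V) = {p44, p45, p46} ∉ τ ✗.
  V = {[p43], [p44], [p45=p46]}: π^{-1}(V) = {p43, p44, p45, p46} ∈ τ ✓.
Open sets in the quotient: τ_Q = {{}, {[p45=p46]}, {[p43], [p44], [p45=p46]}} (3 elements).


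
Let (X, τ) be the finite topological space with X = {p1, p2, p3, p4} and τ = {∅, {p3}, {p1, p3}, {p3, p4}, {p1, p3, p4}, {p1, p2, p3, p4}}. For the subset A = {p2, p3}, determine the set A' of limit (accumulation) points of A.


A' = {p1, p2, p4}

For each x ∈ X, list the open sets U ∈ τ with x ∈ U, then check whether U ∩ (A ∖ {x}) ≠ ∅ for every such U.
  x = p1: opens ∋ x are {p1, p3}, {p1, p3, p4}, {p1, p2, p3, p4}; each meets A ∖ {p1}, so x IS a limit point.
  x = p2: opens ∋ x are {p1, p2, p3, p4}; each meets A ∖ {p2}, so x IS a limit point.
  x = p3: open {p3} ∋ x has {p3} ∩ (A ∖ {p3}) = ∅, so x is NOT a limit point.
  x = p4: opens ∋ x are {p3, p4}, {p1, p3, p4}, {p1, p2, p3, p4}; each meets A ∖ {p4}, so x IS a limit point.
Collecting: A' = {p1, p2, p4}.


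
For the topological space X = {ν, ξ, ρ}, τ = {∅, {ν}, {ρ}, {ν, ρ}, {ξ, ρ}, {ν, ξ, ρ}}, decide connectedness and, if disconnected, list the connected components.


(X, τ) is disconnected; components = [{ν}, {ξ, ρ}].

Find clopen sets (U ∈ τ with X ∖ U ∈ τ):
  U = ∅, X ∖ U = {ν, ξ, ρ} — both open, so U is clopen.
  U = {ν}, X ∖ U = {ξ, ρ} — both open, so U is clopen.
  U = {ξ, ρ}, X ∖ U = {ν} — both open, so U is clopen.
  U = {ν, ξ, ρ}, X ∖ U = ∅ — both open, so U is clopen.
Nontrivial clopen(s) exist: e.g. {ξ, ρ}. So (X, τ) is disconnected.
Compute connected components by grouping points that agree on all clopens:
  component: {ν}
  component: {ξ, ρ}


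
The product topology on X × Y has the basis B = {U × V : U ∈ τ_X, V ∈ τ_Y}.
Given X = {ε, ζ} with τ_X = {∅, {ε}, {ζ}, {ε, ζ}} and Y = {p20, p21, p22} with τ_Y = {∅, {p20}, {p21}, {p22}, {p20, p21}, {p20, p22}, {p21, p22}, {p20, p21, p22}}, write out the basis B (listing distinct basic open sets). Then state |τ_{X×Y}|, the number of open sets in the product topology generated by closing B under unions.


Basis B = {∅ × ∅, {ε} × {p20}, {ε} × {p21}, {ε} × {p22}, {ζ} × {p20}, {ζ} × {p21}, {ζ} × {p22}, {ε} × {p20, p21}, {ε} × {p20, p22}, {ε, ζ} × {p20}, {ε} × {p21, p22}, {ε, ζ} × {p21}, {ε, ζ} × {p22}, {ζ} × {p20, p21}, {ζ} × {p20, p22}, {ζ} × {p21, p22}, {ε} × {p20, p21, p22}, {ζ} × {p20, p21, p22}, {ε, ζ} × {p20, p21}, {ε, ζ} × {p20, p22}, {ε, ζ} × {p21, p22}, {ε, ζ} × {p20, p21, p22}}; |τ_{X×Y}| = 64.

Enumerate products U × V with U ∈ τ_X, V ∈ τ_Y (deduplicated):
  ∅ × ∅ = {} (∅)
  {ε} × {p20} = {(ε,p20)}
  {ε} × {p21} = {(ε,p21)}
  {ε} × {p22} = {(ε,p22)}
  {ζ} × {p20} = {(ζ,p20)}
  {ζ} × {p21} = {(ζ,p21)}
  {ζ} × {p22} = {(ζ,p22)}
  {ε} × {p20, p21} = {(ε,p20), (ε,p21)}
  {ε} × {p20, p22} = {(ε,p20), (ε,p22)}
  {ε, ζ} × {p20} = {(ε,p20), (ζ,p20)}
  {ε} × {p21, p22} = {(ε,p21), (ε,p22)}
  {ε, ζ} × {p21} = {(ε,p21), (ζ,p21)}
  {ε, ζ} × {p22} = {(ε,p22), (ζ,p22)}
  {ζ} × {p20, p21} = {(ζ,p20), (ζ,p21)}
  {ζ} × {p20, p22} = {(ζ,p20), (ζ,p22)}
  {ζ} × {p21, p22} = {(ζ,p21), (ζ,p22)}
  {ε} × {p20, p21, p22} = {(ε,p20), (ε,p21), (ε,p22)}
  {ζ} × {p20, p21, p22} = {(ζ,p20), (ζ,p21), (ζ,p22)}
  {ε, ζ} × {p20, p21} = {(ε,p20), (ε,p21), (ζ,p20), (ζ,p21)}
  {ε, ζ} × {p20, p22} = {(ε,p20), (ε,p22), (ζ,p20), (ζ,p22)}
  {ε, ζ} × {p21, p22} = {(ε,p21), (ε,p22), (ζ,p21), (ζ,p22)}
  {ε, ζ} × {p20, p21, p22} = {(ε,p20), (ε,p21), (ε,p22), (ζ,p20), (ζ,p21), (ζ,p22)}
These 22 distinct sets form the basis B.
Close under arbitrary unions to get τ_{X×Y}; counting gives |τ_{X×Y}| = 64.


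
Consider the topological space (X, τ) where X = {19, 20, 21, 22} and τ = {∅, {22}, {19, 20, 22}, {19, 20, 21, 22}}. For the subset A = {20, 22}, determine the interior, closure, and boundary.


int(A) = {22}, cl(A) = {19, 20, 21, 22}, ∂A = {19, 20, 21}.

Closed sets in (X, τ) are complements of opens:
  closed(X, τ) = {∅, {21}, {19, 20, 21}, {19, 20, 21, 22}}.
int(A) = ⋃ {U ∈ τ : U ⊆ A}. Opens contained in A: ∅, {22}.
Taking the union of these: int(A) = {22}.
cl(A) = ⋂ {C closed : A ⊆ C}. Closed sets containing A: {19, 20, 21, 22}.
Intersecting these: cl(A) = {19, 20, 21, 22}.
∂A = cl(A) ∖ int(A) = {19, 20, 21, 22} ∖ {22} = {19, 20, 21}.


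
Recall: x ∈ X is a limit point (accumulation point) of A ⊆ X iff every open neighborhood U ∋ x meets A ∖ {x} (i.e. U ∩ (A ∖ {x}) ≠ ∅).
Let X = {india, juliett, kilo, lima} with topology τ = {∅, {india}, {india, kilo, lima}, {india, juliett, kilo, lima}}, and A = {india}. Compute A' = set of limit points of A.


A' = {juliett, kilo, lima}

For each x ∈ X, list the open sets U ∈ τ with x ∈ U, then check whether U ∩ (A ∖ {x}) ≠ ∅ for every such U.
  x = india: open {india} ∋ x has {india} ∩ (A ∖ {india}) = ∅, so x is NOT a limit point.
  x = juliett: opens ∋ x are {india, juliett, kilo, lima}; each meets A ∖ {juliett}, so x IS a limit point.
  x = kilo: opens ∋ x are {india, kilo, lima}, {india, juliett, kilo, lima}; each meets A ∖ {kilo}, so x IS a limit point.
  x = lima: opens ∋ x are {india, kilo, lima}, {india, juliett, kilo, lima}; each meets A ∖ {lima}, so x IS a limit point.
Collecting: A' = {juliett, kilo, lima}.


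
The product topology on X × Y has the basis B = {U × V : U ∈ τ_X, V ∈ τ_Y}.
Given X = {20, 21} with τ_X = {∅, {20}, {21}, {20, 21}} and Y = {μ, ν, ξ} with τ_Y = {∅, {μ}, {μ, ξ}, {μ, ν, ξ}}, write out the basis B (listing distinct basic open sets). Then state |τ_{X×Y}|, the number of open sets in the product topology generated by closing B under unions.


Basis B = {∅ × ∅, {20} × {μ}, {21} × {μ}, {20} × {μ, ξ}, {20, 21} × {μ}, {21} × {μ, ξ}, {20} × {μ, ν, ξ}, {21} × {μ, ν, ξ}, {20, 21} × {μ, ξ}, {20, 21} × {μ, ν, ξ}}; |τ_{X×Y}| = 16.

Enumerate products U × V with U ∈ τ_X, V ∈ τ_Y (deduplicated):
  ∅ × ∅ = {} (∅)
  {20} × {μ} = {(20,μ)}
  {21} × {μ} = {(21,μ)}
  {20} × {μ, ξ} = {(20,μ), (20,ξ)}
  {20, 21} × {μ} = {(20,μ), (21,μ)}
  {21} × {μ, ξ} = {(21,μ), (21,ξ)}
  {20} × {μ, ν, ξ} = {(20,μ), (20,ν), (20,ξ)}
  {21} × {μ, ν, ξ} = {(21,μ), (21,ν), (21,ξ)}
  {20, 21} × {μ, ξ} = {(20,μ), (20,ξ), (21,μ), (21,ξ)}
  {20, 21} × {μ, ν, ξ} = {(20,μ), (20,ν), (20,ξ), (21,μ), (21,ν), (21,ξ)}
These 10 distinct sets form the basis B.
Close under arbitrary unions to get τ_{X×Y}; counting gives |τ_{X×Y}| = 16.


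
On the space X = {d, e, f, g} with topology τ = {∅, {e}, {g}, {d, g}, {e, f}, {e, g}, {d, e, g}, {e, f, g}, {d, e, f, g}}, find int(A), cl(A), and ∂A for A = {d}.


int(A) = ∅, cl(A) = {d}, ∂A = {d}.

Closed sets in (X, τ) are complements of opens:
  closed(X, τ) = {∅, {d}, {f}, {d, f}, {d, g}, {e, f}, {d, e, f}, {d, f, g}, {d, e, f, g}}.
int(A) = ⋃ {U ∈ τ : U ⊆ A}. Opens contained in A: ∅.
Taking the union of these: int(A) = ∅.
cl(A) = ⋂ {C closed : A ⊆ C}. Closed sets containing A: {d}, {d, f}, {d, g}, {d, e, f}, {d, f, g}, {d, e, f, g}.
Intersecting these: cl(A) = {d}.
∂A = cl(A) ∖ int(A) = {d} ∖ ∅ = {d}.


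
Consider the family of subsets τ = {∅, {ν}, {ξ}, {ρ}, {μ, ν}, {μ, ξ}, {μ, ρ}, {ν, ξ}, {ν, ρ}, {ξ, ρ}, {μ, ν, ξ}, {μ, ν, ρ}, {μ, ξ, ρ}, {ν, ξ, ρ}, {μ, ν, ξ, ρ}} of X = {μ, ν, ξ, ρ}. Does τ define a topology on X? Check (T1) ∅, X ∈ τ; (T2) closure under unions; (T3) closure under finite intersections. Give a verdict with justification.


τ is NOT a topology on X.

Axiom (T1): ∅ ∈ τ? Yes; X ∈ τ? Yes.
Axiom (T2/T3): check pairwise unions and intersections of members of τ.
Counterexample for (T3): {μ, ν} ∩ {μ, ξ} = {μ} ∉ τ. Therefore τ is NOT a topology.


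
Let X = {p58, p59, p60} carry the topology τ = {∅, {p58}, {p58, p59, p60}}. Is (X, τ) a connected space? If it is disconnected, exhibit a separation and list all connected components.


(X, τ) is connected.

Find clopen sets (U ∈ τ with X ∖ U ∈ τ):
  U = ∅, X ∖ U = {p58, p59, p60} — both open, so U is clopen.
  U = {p58, p59, p60}, X ∖ U = ∅ — both open, so U is clopen.
Only trivial clopens (∅ and X) exist, so (X, τ) is connected.
Compute connected components by grouping points that agree on all clopens:
  component: {p58, p59, p60}


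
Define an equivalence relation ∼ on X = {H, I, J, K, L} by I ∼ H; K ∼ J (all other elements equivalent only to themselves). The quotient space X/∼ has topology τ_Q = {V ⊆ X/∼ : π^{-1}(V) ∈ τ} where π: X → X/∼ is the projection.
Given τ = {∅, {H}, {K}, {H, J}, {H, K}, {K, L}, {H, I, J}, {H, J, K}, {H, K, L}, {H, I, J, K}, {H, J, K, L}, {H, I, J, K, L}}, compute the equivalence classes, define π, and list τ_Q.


X/∼ = {[H=I], [J=K], [L]}; |τ_Q| = 3.

Equivalence classes: [H=I], [J=K], [L].
Quotient map π: X → X/∼ sends H ↦ [H=I], I ↦ [H=I], J ↦ [J=K], K ↦ [J=K], L ↦ [L].
For each subset V ⊆ X/∼, compute π^{-1}(V) ⊆ X and check whether π^{-1}(V) ∈ τ. V is open in τ_Q iff π^{-1}(V) ∈ τ.
  V = {}: π^{-1}(V) = ∅ ∈ τ ✓.
  V = {[H=I]}: π^{-1}(V) = {H, I} ∉ τ ✗.
  V = {[J=K]}: π^{-1}(V) = {J, K} ∉ τ ✗.
  V = {[H=I], [J=K]}: π^{-1}(V) = {H, I, J, K} ∈ τ ✓.
  V = {[L]}: π^{-1}(V) = {L} ∉ τ ✗.
  V = {[H=I], [L]}: π^{-1}(V) = {H, I, L} ∉ τ ✗.
  V = {[J=K], [L]}: π^{-1}(V) = {J, K, L} ∉ τ ✗.
  V = {[H=I], [J=K], [L]}: π^{-1}(V) = {H, I, J, K, L} ∈ τ ✓.
Open sets in the quotient: τ_Q = {{}, {[H=I], [J=K]}, {[H=I], [J=K], [L]}} (3 elements).


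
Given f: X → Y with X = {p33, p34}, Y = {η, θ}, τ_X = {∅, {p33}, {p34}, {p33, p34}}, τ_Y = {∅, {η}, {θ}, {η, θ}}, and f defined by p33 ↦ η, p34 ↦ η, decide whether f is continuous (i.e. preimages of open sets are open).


f IS continuous.

Compute f^{-1}(U) for each U ∈ τ_Y:
  U = ∅: f^{-1}(U) = ∅ ∈ τ_X ✓.
  U = {η}: f^{-1}(U) = {p33, p34} ∈ τ_X ✓.
  U = {θ}: f^{-1}(U) = ∅ ∈ τ_X ✓.
  U = {η, θ}: f^{-1}(U) = {p33, p34} ∈ τ_X ✓.
Every preimage lies in τ_X, so f IS continuous.


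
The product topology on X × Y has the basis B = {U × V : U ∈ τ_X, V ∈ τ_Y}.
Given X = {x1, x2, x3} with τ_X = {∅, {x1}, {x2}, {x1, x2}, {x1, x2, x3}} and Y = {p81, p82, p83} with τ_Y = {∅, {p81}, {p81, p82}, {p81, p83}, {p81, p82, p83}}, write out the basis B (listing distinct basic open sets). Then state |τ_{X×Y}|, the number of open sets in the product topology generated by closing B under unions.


Basis B = {∅ × ∅, {x1} × {p81}, {x2} × {p81}, {x1} × {p81, p82}, {x1} × {p81, p83}, {x1, x2} × {p81}, {x2} × {p81, p82}, {x2} × {p81, p83}, {x1} × {p81, p82, p83}, {x1, x2, x3} × {p81}, {x2} × {p81, p82, p83}, {x1, x2} × {p81, p82}, {x1, x2} × {p81, p83}, {x1, x2} × {p81, p82, p83}, {x1, x2, x3} × {p81, p82}, {x1, x2, x3} × {p81, p83}, {x1, x2, x3} × {p81, p82, p83}}; |τ_{X×Y}| = 50.

Enumerate products U × V with U ∈ τ_X, V ∈ τ_Y (deduplicated):
  ∅ × ∅ = {} (∅)
  {x1} × {p81} = {(x1,p81)}
  {x2} × {p81} = {(x2,p81)}
  {x1} × {p81, p82} = {(x1,p81), (x1,p82)}
  {x1} × {p81, p83} = {(x1,p81), (x1,p83)}
  {x1, x2} × {p81} = {(x1,p81), (x2,p81)}
  {x2} × {p81, p82} = {(x2,p81), (x2,p82)}
  {x2} × {p81, p83} = {(x2,p81), (x2,p83)}
  {x1} × {p81, p82, p83} = {(x1,p81), (x1,p82), (x1,p83)}
  {x1, x2, x3} × {p81} = {(x1,p81), (x2,p81), (x3,p81)}
  {x2} × {p81, p82, p83} = {(x2,p81), (x2,p82), (x2,p83)}
  {x1, x2} × {p81, p82} = {(x1,p81), (x1,p82), (x2,p81), (x2,p82)}
  {x1, x2} × {p81, p83} = {(x1,p81), (x1,p83), (x2,p81), (x2,p83)}
  {x1, x2} × {p81, p82, p83} = {(x1,p81), (x1,p82), (x1,p83), (x2,p81), (x2,p82), (x2,p83)}
  {x1, x2, x3} × {p81, p82} = {(x1,p81), (x1,p82), (x2,p81), (x2,p82), (x3,p81), (x3,p82)}
  {x1, x2, x3} × {p81, p83} = {(x1,p81), (x1,p83), (x2,p81), (x2,p83), (x3,p81), (x3,p83)}
  {x1, x2, x3} × {p81, p82, p83} = {(x1,p81), (x1,p82), (x1,p83), (x2,p81), (x2,p82), (x2,p83), (x3,p81), (x3,p82), (x3,p83)}
These 17 distinct sets form the basis B.
Close under arbitrary unions to get τ_{X×Y}; counting gives |τ_{X×Y}| = 50.


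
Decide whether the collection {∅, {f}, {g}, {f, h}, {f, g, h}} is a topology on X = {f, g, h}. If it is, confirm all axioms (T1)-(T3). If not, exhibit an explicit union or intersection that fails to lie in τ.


τ is NOT a topology on X.

Axiom (T1): ∅ ∈ τ? Yes; X ∈ τ? Yes.
Axiom (T2/T3): check pairwise unions and intersections of members of τ.
Counterexample for (T2): {f} ∪ {g} = {f, g} ∉ τ. Therefore τ is NOT a topology.


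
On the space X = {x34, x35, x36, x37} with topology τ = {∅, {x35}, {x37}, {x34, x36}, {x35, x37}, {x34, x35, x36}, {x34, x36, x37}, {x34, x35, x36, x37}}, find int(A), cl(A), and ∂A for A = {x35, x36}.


int(A) = {x35}, cl(A) = {x34, x35, x36}, ∂A = {x34, x36}.

Closed sets in (X, τ) are complements of opens:
  closed(X, τ) = {∅, {x35}, {x37}, {x34, x36}, {x35, x37}, {x34, x35, x36}, {x34, x36, x37}, {x34, x35, x36, x37}}.
int(A) = ⋃ {U ∈ τ : U ⊆ A}. Opens contained in A: ∅, {x35}.
Taking the union of these: int(A) = {x35}.
cl(A) = ⋂ {C closed : A ⊆ C}. Closed sets containing A: {x34, x35, x36}, {x34, x35, x36, x37}.
Intersecting these: cl(A) = {x34, x35, x36}.
∂A = cl(A) ∖ int(A) = {x34, x35, x36} ∖ {x35} = {x34, x36}.


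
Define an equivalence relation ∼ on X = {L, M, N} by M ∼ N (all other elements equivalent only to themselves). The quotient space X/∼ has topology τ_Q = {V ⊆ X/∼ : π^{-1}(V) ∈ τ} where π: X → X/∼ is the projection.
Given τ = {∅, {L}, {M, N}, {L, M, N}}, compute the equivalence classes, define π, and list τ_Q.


X/∼ = {[L], [M=N]}; |τ_Q| = 4.

Equivalence classes: [L], [M=N].
Quotient map π: X → X/∼ sends L ↦ [L], M ↦ [M=N], N ↦ [M=N].
For each subset V ⊆ X/∼, compute π^{-1}(V) ⊆ X and check whether π^{-1}(V) ∈ τ. V is open in τ_Q iff π^{-1}(V) ∈ τ.
  V = {}: π^{-1}(V) = ∅ ∈ τ ✓.
  V = {[L]}: π^{-1}(V) = {L} ∈ τ ✓.
  V = {[M=N]}: π^{-1}(V) = {M, N} ∈ τ ✓.
  V = {[L], [M=N]}: π^{-1}(V) = {L, M, N} ∈ τ ✓.
Open sets in the quotient: τ_Q = {{}, {[L]}, {[M=N]}, {[L], [M=N]}} (4 elements).


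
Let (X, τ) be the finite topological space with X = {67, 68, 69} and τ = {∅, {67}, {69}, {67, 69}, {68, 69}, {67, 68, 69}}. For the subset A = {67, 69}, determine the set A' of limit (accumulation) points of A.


A' = {68}

For each x ∈ X, list the open sets U ∈ τ with x ∈ U, then check whether U ∩ (A ∖ {x}) ≠ ∅ for every such U.
  x = 67: open {67} ∋ x has {67} ∩ (A ∖ {67}) = ∅, so x is NOT a limit point.
  x = 68: opens ∋ x are {68, 69}, {67, 68, 69}; each meets A ∖ {68}, so x IS a limit point.
  x = 69: open {69} ∋ x has {69} ∩ (A ∖ {69}) = ∅, so x is NOT a limit point.
Collecting: A' = {68}.


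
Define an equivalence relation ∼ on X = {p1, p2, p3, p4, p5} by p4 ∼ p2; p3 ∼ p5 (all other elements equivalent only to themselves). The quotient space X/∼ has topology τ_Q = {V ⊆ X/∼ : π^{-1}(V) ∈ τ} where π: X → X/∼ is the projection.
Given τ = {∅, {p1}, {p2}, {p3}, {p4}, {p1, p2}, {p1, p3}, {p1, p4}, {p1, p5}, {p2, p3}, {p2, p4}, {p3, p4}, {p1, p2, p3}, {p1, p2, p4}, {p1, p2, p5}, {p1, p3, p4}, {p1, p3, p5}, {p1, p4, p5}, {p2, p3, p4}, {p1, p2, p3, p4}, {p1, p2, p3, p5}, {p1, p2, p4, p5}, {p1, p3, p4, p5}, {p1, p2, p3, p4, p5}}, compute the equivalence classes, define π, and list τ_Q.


X/∼ = {[p1], [p2=p4], [p3=p5]}; |τ_Q| = 6.

Equivalence classes: [p1], [p2=p4], [p3=p5].
Quotient map π: X → X/∼ sends p1 ↦ [p1], p2 ↦ [p2=p4], p3 ↦ [p3=p5], p4 ↦ [p2=p4], p5 ↦ [p3=p5].
For each subset V ⊆ X/∼, compute π^{-1}(V) ⊆ X and check whether π^{-1}(V) ∈ τ. V is open in τ_Q iff π^{-1}(V) ∈ τ.
  V = {}: π^{-1}(V) = ∅ ∈ τ ✓.
  V = {[p1]}: π^{-1}(V) = {p1} ∈ τ ✓.
  V = {[p2=p4]}: π^{-1}(V) = {p2, p4} ∈ τ ✓.
  V = {[p1], [p2=p4]}: π^{-1}(V) = {p1, p2, p4} ∈ τ ✓.
  V = {[p3=p5]}: π^{-1}(V) = {p3, p5} ∉ τ ✗.
  V = {[p1], [p3=p5]}: π^{-1}(V) = {p1, p3, p5} ∈ τ ✓.
  V = {[p2=p4], [p3=p5]}: π^{-1}(V) = {p2, p3, p4, p5} ∉ τ ✗.
  V = {[p1], [p2=p4], [p3=p5]}: π^{-1}(V) = {p1, p2, p3, p4, p5} ∈ τ ✓.
Open sets in the quotient: τ_Q = {{}, {[p1]}, {[p2=p4]}, {[p1], [p2=p4]}, {[p1], [p3=p5]}, {[p1], [p2=p4], [p3=p5]}} (6 elements).


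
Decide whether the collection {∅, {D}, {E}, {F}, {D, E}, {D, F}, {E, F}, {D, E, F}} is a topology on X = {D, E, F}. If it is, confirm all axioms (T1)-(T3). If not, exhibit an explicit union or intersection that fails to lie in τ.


τ IS a topology on X.

Axiom (T1): ∅ ∈ τ? Yes; X ∈ τ? Yes.
Axiom (T2/T3): check pairwise unions and intersections of members of τ.
All pairwise intersections and unions checked — each lies in τ. Therefore τ satisfies (T1), (T2), (T3): it IS a topology on X.


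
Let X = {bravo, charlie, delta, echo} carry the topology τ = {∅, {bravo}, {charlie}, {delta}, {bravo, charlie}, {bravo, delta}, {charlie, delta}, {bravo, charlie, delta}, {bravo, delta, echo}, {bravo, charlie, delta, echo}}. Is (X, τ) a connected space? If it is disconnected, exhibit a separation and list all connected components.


(X, τ) is disconnected; components = [{charlie}, {bravo, delta, echo}].

Find clopen sets (U ∈ τ with X ∖ U ∈ τ):
  U = ∅, X ∖ U = {bravo, charlie, delta, echo} — both open, so U is clopen.
  U = {charlie}, X ∖ U = {bravo, delta, echo} — both open, so U is clopen.
  U = {bravo, delta, echo}, X ∖ U = {charlie} — both open, so U is clopen.
  U = {bravo, charlie, delta, echo}, X ∖ U = ∅ — both open, so U is clopen.
Nontrivial clopen(s) exist: e.g. {bravo, delta, echo}. So (X, τ) is disconnected.
Compute connected components by grouping points that agree on all clopens:
  component: {charlie}
  component: {bravo, delta, echo}


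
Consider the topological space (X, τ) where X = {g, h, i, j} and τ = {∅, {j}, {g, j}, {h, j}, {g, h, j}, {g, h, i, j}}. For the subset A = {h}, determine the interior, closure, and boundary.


int(A) = ∅, cl(A) = {h, i}, ∂A = {h, i}.

Closed sets in (X, τ) are complements of opens:
  closed(X, τ) = {∅, {i}, {g, i}, {h, i}, {g, h, i}, {g, h, i, j}}.
int(A) = ⋃ {U ∈ τ : U ⊆ A}. Opens contained in A: ∅.
Taking the union of these: int(A) = ∅.
cl(A) = ⋂ {C closed : A ⊆ C}. Closed sets containing A: {h, i}, {g, h, i}, {g, h, i, j}.
Intersecting these: cl(A) = {h, i}.
∂A = cl(A) ∖ int(A) = {h, i} ∖ ∅ = {h, i}.


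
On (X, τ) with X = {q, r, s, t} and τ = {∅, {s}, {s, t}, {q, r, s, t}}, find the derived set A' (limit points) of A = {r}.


A' = {q}

For each x ∈ X, list the open sets U ∈ τ with x ∈ U, then check whether U ∩ (A ∖ {x}) ≠ ∅ for every such U.
  x = q: opens ∋ x are {q, r, s, t}; each meets A ∖ {q}, so x IS a limit point.
  x = r: open {q, r, s, t} ∋ x has {q, r, s, t} ∩ (A ∖ {r}) = ∅, so x is NOT a limit point.
  x = s: open {s} ∋ x has {s} ∩ (A ∖ {s}) = ∅, so x is NOT a limit point.
  x = t: open {s, t} ∋ x has {s, t} ∩ (A ∖ {t}) = ∅, so x is NOT a limit point.
Collecting: A' = {q}.


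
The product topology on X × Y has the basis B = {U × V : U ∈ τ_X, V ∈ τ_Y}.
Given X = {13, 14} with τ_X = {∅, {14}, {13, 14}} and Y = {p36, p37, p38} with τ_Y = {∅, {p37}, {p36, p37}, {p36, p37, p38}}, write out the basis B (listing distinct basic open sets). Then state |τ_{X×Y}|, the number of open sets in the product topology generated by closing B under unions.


Basis B = {∅ × ∅, {14} × {p37}, {13, 14} × {p37}, {14} × {p36, p37}, {14} × {p36, p37, p38}, {13, 14} × {p36, p37}, {13, 14} × {p36, p37, p38}}; |τ_{X×Y}| = 10.

Enumerate products U × V with U ∈ τ_X, V ∈ τ_Y (deduplicated):
  ∅ × ∅ = {} (∅)
  {14} × {p37} = {(14,p37)}
  {13, 14} × {p37} = {(13,p37), (14,p37)}
  {14} × {p36, p37} = {(14,p36), (14,p37)}
  {14} × {p36, p37, p38} = {(14,p36), (14,p37), (14,p38)}
  {13, 14} × {p36, p37} = {(13,p36), (13,p37), (14,p36), (14,p37)}
  {13, 14} × {p36, p37, p38} = {(13,p36), (13,p37), (13,p38), (14,p36), (14,p37), (14,p38)}
These 7 distinct sets form the basis B.
Close under arbitrary unions to get τ_{X×Y}; counting gives |τ_{X×Y}| = 10.


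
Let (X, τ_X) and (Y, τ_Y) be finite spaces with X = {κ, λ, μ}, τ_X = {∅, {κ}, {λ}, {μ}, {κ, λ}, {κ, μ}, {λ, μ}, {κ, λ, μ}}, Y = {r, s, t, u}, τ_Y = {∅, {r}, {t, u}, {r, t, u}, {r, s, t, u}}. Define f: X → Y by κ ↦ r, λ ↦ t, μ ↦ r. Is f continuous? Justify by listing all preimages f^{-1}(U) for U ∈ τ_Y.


f IS continuous.

Compute f^{-1}(U) for each U ∈ τ_Y:
  U = ∅: f^{-1}(U) = ∅ ∈ τ_X ✓.
  U = {r}: f^{-1}(U) = {κ, μ} ∈ τ_X ✓.
  U = {t, u}: f^{-1}(U) = {λ} ∈ τ_X ✓.
  U = {r, t, u}: f^{-1}(U) = {κ, λ, μ} ∈ τ_X ✓.
  U = {r, s, t, u}: f^{-1}(U) = {κ, λ, μ} ∈ τ_X ✓.
Every preimage lies in τ_X, so f IS continuous.


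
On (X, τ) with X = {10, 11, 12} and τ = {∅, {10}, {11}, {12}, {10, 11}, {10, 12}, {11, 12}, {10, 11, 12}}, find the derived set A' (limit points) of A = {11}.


A' = ∅

For each x ∈ X, list the open sets U ∈ τ with x ∈ U, then check whether U ∩ (A ∖ {x}) ≠ ∅ for every such U.
  x = 10: open {10} ∋ x has {10} ∩ (A ∖ {10}) = ∅, so x is NOT a limit point.
  x = 11: open {11} ∋ x has {11} ∩ (A ∖ {11}) = ∅, so x is NOT a limit point.
  x = 12: open {12} ∋ x has {12} ∩ (A ∖ {12}) = ∅, so x is NOT a limit point.
Collecting: A' = ∅.
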